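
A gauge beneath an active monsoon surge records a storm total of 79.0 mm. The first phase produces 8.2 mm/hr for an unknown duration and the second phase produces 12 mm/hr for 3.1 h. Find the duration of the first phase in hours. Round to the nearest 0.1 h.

duration ≈ 5.1 h

Known phases: 12 × 3.1 = 37.2 mm.
Remaining depth = 79.0 − 37.2 = 41.8 mm.
Duration = 41.8 / 8.2 = 5.1 h.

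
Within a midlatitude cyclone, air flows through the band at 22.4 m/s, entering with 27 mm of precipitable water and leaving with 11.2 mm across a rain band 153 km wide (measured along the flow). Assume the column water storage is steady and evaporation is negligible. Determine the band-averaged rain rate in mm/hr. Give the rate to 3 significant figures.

R ≈ 8.33 mm/hr

Column moisture flux per unit crosswind length is F = V × PW.
Inflow: F_in = 22.4 × 27 = 604.8 mm·m/s
Outflow: F_out = 22.4 × 11.2 = 250.88 mm·m/s
Steady-state rate R = (F_in − F_out)/L = (604.8 − 250.88) / 153000 m = 2.313e-03 mm/s.
R = 2.313e-03 × 3600 = 8.33 mm/hr.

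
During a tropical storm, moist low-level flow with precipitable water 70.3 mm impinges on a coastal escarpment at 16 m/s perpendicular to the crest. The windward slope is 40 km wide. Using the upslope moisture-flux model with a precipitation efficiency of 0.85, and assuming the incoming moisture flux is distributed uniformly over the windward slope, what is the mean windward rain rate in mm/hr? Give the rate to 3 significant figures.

R ≈ 86.0 mm/hr

Incoming column moisture flux per unit ridge length: F = V × PW = 16 × 70.3 = 1124.8 mm·m/s.
Spread over the 40 km slope with efficiency ε = 0.85: R = ε·F/W = 0.85 × 1124.8 / 40000 m = 2.390e-02 mm/s.
R = 2.390e-02 × 3600 = 86.0 mm/hr.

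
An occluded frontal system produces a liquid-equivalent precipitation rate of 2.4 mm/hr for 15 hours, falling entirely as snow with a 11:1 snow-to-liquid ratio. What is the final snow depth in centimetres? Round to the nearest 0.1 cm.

Liquid-equivalent depth = 2.4 × 15 = 36 mm.
Snow depth = 36 mm × 11 = 396 mm = 39.6 cm.

snow depth ≈ 39.6 cm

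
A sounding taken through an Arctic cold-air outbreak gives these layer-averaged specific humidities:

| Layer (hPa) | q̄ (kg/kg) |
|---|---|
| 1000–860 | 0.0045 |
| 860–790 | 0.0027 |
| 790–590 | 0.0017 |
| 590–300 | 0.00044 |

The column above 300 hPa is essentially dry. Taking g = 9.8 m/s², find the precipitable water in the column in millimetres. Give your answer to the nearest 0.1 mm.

PW ≈ 13.1 mm

Precipitable water is the column-integrated vapour mass per unit area: PW = (1/g) Σ q̄ Δp, with q in kg/kg and Δp in Pa (1 kg/m² of water = 1 mm).
Layer 1000–860 hPa: Δp = 140 hPa = 14000 Pa, q̄ = 0.0045 kg/kg → 0.0045 × 14000 / 9.8 = 6.43 mm
Layer 860–790 hPa: Δp = 70 hPa = 7000 Pa, q̄ = 0.0027 kg/kg → 0.0027 × 7000 / 9.8 = 1.93 mm
Layer 790–590 hPa: Δp = 200 hPa = 20000 Pa, q̄ = 0.0017 kg/kg → 0.0017 × 20000 / 9.8 = 3.47 mm
Layer 590–300 hPa: Δp = 290 hPa = 29000 Pa, q̄ = 0.00044 kg/kg → 0.00044 × 29000 / 9.8 = 1.30 mm
PW = 6.43 + 1.93 + 3.47 + 1.30 = 13.13 ≈ 13.1 mm.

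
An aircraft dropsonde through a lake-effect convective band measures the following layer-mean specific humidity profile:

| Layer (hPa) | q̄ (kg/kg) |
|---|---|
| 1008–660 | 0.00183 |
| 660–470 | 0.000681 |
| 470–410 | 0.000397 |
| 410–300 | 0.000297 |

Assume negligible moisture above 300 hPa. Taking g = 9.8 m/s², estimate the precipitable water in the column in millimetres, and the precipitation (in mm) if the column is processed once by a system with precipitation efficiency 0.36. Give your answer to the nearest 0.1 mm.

PW ≈ 8.4 mm; precipitation ≈ 3.0 mm

Precipitable water is the column-integrated vapour mass per unit area: PW = (1/g) Σ q̄ Δp, with q in kg/kg and Δp in Pa (1 kg/m² of water = 1 mm).
Layer 1008–660 hPa: Δp = 348 hPa = 34800 Pa, q̄ = 0.00183 kg/kg → 0.00183 × 34800 / 9.8 = 6.50 mm
Layer 660–470 hPa: Δp = 190 hPa = 19000 Pa, q̄ = 0.000681 kg/kg → 0.000681 × 19000 / 9.8 = 1.32 mm
Layer 470–410 hPa: Δp = 60 hPa = 6000 Pa, q̄ = 0.000397 kg/kg → 0.000397 × 6000 / 9.8 = 0.24 mm
Layer 410–300 hPa: Δp = 110 hPa = 11000 Pa, q̄ = 0.000297 kg/kg → 0.000297 × 11000 / 9.8 = 0.33 mm
PW = 6.50 + 1.32 + 0.24 + 0.33 = 8.39 ≈ 8.4 mm.
Precipitation = ε × PW = 0.36 × 8.4 = 3.0 mm.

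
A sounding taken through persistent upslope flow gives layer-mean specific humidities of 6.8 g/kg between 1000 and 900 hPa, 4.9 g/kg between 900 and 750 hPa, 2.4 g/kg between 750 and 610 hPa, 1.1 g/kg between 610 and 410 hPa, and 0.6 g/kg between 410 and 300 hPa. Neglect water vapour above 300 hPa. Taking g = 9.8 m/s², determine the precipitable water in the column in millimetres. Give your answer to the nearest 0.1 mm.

Precipitable water is the column-integrated vapour mass per unit area: PW = (1/g) Σ q̄ Δp, with q in kg/kg and Δp in Pa (1 kg/m² of water = 1 mm).
Layer 1000–900 hPa: Δp = 100 hPa = 10000 Pa, q̄ = 0.0068 kg/kg → 0.0068 × 10000 / 9.8 = 6.94 mm
Layer 900–750 hPa: Δp = 150 hPa = 15000 Pa, q̄ = 0.0049 kg/kg → 0.0049 × 15000 / 9.8 = 7.50 mm
Layer 750–610 hPa: Δp = 140 hPa = 14000 Pa, q̄ = 0.0024 kg/kg → 0.0024 × 14000 / 9.8 = 3.43 mm
Layer 610–410 hPa: Δp = 200 hPa = 20000 Pa, q̄ = 0.0011 kg/kg → 0.0011 × 20000 / 9.8 = 2.24 mm
Layer 410–300 hPa: Δp = 110 hPa = 11000 Pa, q̄ = 0.0006 kg/kg → 0.0006 × 11000 / 9.8 = 0.67 mm
PW = 6.94 + 7.50 + 3.43 + 2.24 + 0.67 = 20.78 ≈ 20.8 mm.

PW ≈ 20.8 mm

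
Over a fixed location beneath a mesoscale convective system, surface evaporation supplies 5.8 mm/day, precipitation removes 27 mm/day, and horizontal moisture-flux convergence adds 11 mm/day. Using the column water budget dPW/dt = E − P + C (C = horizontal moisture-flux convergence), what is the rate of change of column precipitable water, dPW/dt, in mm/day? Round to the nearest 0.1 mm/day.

dPW/dt ≈ -10.2 mm/day

dPW/dt = E − P + C = 5.8 − 27 + (11) = -10.2 mm/day.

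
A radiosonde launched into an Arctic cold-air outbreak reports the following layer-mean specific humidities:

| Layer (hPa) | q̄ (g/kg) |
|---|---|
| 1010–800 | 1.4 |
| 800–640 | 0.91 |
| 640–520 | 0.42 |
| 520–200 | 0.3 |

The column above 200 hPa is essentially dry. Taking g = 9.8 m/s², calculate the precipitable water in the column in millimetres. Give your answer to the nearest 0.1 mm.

PW ≈ 6.0 mm

Precipitable water is the column-integrated vapour mass per unit area: PW = (1/g) Σ q̄ Δp, with q in kg/kg and Δp in Pa (1 kg/m² of water = 1 mm).
Layer 1010–800 hPa: Δp = 210 hPa = 21000 Pa, q̄ = 0.0014 kg/kg → 0.0014 × 21000 / 9.8 = 3.00 mm
Layer 800–640 hPa: Δp = 160 hPa = 16000 Pa, q̄ = 0.00091 kg/kg → 0.00091 × 16000 / 9.8 = 1.49 mm
Layer 640–520 hPa: Δp = 120 hPa = 12000 Pa, q̄ = 0.00042 kg/kg → 0.00042 × 12000 / 9.8 = 0.51 mm
Layer 520–200 hPa: Δp = 320 hPa = 32000 Pa, q̄ = 0.0003 kg/kg → 0.0003 × 32000 / 9.8 = 0.98 mm
PW = 3.00 + 1.49 + 0.51 + 0.98 = 5.98 ≈ 6.0 mm.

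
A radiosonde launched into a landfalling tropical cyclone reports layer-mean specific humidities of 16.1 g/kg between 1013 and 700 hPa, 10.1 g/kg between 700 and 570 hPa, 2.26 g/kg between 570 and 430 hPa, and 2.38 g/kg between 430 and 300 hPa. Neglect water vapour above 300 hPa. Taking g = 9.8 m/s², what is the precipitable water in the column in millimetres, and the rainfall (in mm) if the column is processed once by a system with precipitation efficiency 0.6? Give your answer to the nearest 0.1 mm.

PW ≈ 71.2 mm; rainfall ≈ 42.7 mm

Precipitable water is the column-integrated vapour mass per unit area: PW = (1/g) Σ q̄ Δp, with q in kg/kg and Δp in Pa (1 kg/m² of water = 1 mm).
Layer 1013–700 hPa: Δp = 313 hPa = 31300 Pa, q̄ = 0.0161 kg/kg → 0.0161 × 31300 / 9.8 = 51.42 mm
Layer 700–570 hPa: Δp = 130 hPa = 13000 Pa, q̄ = 0.0101 kg/kg → 0.0101 × 13000 / 9.8 = 13.40 mm
Layer 570–430 hPa: Δp = 140 hPa = 14000 Pa, q̄ = 0.00226 kg/kg → 0.00226 × 14000 / 9.8 = 3.23 mm
Layer 430–300 hPa: Δp = 130 hPa = 13000 Pa, q̄ = 0.00238 kg/kg → 0.00238 × 13000 / 9.8 = 3.16 mm
PW = 51.42 + 13.40 + 3.23 + 3.16 = 71.21 ≈ 71.2 mm.
Rainfall = ε × PW = 0.6 × 71.2 = 42.7 mm.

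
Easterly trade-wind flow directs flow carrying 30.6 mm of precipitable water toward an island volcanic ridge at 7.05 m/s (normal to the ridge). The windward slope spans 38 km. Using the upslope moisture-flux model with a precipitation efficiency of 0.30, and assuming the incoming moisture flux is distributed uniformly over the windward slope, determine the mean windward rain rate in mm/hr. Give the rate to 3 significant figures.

Incoming column moisture flux per unit ridge length: F = V × PW = 7.05 × 30.6 = 215.73 mm·m/s.
Spread over the 38 km slope with efficiency ε = 0.30: R = ε·F/W = 0.30 × 215.73 / 38000 m = 1.703e-03 mm/s.
R = 1.703e-03 × 3600 = 6.13 mm/hr.

R ≈ 6.13 mm/hr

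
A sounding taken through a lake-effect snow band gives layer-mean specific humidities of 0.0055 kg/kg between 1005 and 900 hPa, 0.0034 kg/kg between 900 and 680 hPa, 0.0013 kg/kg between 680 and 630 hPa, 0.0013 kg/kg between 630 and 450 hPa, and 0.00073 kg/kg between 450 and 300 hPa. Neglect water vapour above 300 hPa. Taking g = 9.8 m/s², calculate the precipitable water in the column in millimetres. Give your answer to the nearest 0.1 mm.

PW ≈ 17.7 mm

Precipitable water is the column-integrated vapour mass per unit area: PW = (1/g) Σ q̄ Δp, with q in kg/kg and Δp in Pa (1 kg/m² of water = 1 mm).
Layer 1005–900 hPa: Δp = 105 hPa = 10500 Pa, q̄ = 0.0055 kg/kg → 0.0055 × 10500 / 9.8 = 5.89 mm
Layer 900–680 hPa: Δp = 220 hPa = 22000 Pa, q̄ = 0.0034 kg/kg → 0.0034 × 22000 / 9.8 = 7.63 mm
Layer 680–630 hPa: Δp = 50 hPa = 5000 Pa, q̄ = 0.0013 kg/kg → 0.0013 × 5000 / 9.8 = 0.66 mm
Layer 630–450 hPa: Δp = 180 hPa = 18000 Pa, q̄ = 0.0013 kg/kg → 0.0013 × 18000 / 9.8 = 2.39 mm
Layer 450–300 hPa: Δp = 150 hPa = 15000 Pa, q̄ = 0.00073 kg/kg → 0.00073 × 15000 / 9.8 = 1.12 mm
PW = 5.89 + 7.63 + 0.66 + 2.39 + 1.12 = 17.69 ≈ 17.7 mm.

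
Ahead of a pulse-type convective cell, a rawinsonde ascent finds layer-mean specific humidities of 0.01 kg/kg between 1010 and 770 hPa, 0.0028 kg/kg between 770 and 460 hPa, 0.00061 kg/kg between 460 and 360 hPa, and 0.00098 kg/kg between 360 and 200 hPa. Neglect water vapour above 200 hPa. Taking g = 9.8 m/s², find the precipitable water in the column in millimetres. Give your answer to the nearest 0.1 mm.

Precipitable water is the column-integrated vapour mass per unit area: PW = (1/g) Σ q̄ Δp, with q in kg/kg and Δp in Pa (1 kg/m² of water = 1 mm).
Layer 1010–770 hPa: Δp = 240 hPa = 24000 Pa, q̄ = 0.01 kg/kg → 0.01 × 24000 / 9.8 = 24.49 mm
Layer 770–460 hPa: Δp = 310 hPa = 31000 Pa, q̄ = 0.0028 kg/kg → 0.0028 × 31000 / 9.8 = 8.86 mm
Layer 460–360 hPa: Δp = 100 hPa = 10000 Pa, q̄ = 0.00061 kg/kg → 0.00061 × 10000 / 9.8 = 0.62 mm
Layer 360–200 hPa: Δp = 160 hPa = 16000 Pa, q̄ = 0.00098 kg/kg → 0.00098 × 16000 / 9.8 = 1.60 mm
PW = 24.49 + 8.86 + 0.62 + 1.60 = 35.57 ≈ 35.6 mm.

PW ≈ 35.6 mm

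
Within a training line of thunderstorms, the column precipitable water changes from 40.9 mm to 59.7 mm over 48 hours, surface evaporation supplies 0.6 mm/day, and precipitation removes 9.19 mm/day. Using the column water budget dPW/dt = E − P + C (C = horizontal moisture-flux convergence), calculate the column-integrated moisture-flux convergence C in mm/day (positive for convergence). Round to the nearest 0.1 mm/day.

C ≈ 18.0 mm/day

dPW/dt = (59.7 − 40.9) mm / (48/24 day) = +9.400 mm/day.
C = dPW/dt − E + P = (+9.400) − 0.6 + 9.19 = 18.0 mm/day.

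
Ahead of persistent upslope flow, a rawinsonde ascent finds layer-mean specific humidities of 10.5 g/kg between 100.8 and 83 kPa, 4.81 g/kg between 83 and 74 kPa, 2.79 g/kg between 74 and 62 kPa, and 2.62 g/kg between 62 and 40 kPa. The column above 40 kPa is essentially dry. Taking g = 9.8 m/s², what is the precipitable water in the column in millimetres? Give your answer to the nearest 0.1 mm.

Precipitable water is the column-integrated vapour mass per unit area: PW = (1/g) Σ q̄ Δp, with q in kg/kg and Δp in Pa (1 kg/m² of water = 1 mm).
Layer 100.8–83 kPa: Δp = 178 hPa = 17800 Pa, q̄ = 0.0105 kg/kg → 0.0105 × 17800 / 9.8 = 19.07 mm
Layer 83–74 kPa: Δp = 90 hPa = 9000 Pa, q̄ = 0.00481 kg/kg → 0.00481 × 9000 / 9.8 = 4.42 mm
Layer 74–62 kPa: Δp = 120 hPa = 12000 Pa, q̄ = 0.00279 kg/kg → 0.00279 × 12000 / 9.8 = 3.42 mm
Layer 62–40 kPa: Δp = 220 hPa = 22000 Pa, q̄ = 0.00262 kg/kg → 0.00262 × 22000 / 9.8 = 5.88 mm
PW = 19.07 + 4.42 + 3.42 + 5.88 = 32.79 ≈ 32.8 mm.

PW ≈ 32.8 mm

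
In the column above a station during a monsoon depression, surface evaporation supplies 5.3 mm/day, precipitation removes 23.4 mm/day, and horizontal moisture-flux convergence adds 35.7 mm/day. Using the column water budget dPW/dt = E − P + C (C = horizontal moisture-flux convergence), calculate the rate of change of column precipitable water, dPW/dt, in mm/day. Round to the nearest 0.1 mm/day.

dPW/dt ≈ 17.6 mm/day

dPW/dt = E − P + C = 5.3 − 23.4 + (35.7) = 17.6 mm/day.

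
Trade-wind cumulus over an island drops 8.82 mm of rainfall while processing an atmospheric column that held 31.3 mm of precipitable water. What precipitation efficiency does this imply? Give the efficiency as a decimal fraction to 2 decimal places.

ε ≈ 0.28

ε = rainfall / PW = 8.82 / 31.3 = 0.28.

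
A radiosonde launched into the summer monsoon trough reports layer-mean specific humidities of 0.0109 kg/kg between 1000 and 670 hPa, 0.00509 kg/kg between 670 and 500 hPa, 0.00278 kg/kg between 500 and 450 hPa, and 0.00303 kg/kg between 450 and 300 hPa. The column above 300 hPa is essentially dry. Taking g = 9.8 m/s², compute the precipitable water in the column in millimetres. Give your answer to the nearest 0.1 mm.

PW ≈ 51.6 mm

Precipitable water is the column-integrated vapour mass per unit area: PW = (1/g) Σ q̄ Δp, with q in kg/kg and Δp in Pa (1 kg/m² of water = 1 mm).
Layer 1000–670 hPa: Δp = 330 hPa = 33000 Pa, q̄ = 0.0109 kg/kg → 0.0109 × 33000 / 9.8 = 36.70 mm
Layer 670–500 hPa: Δp = 170 hPa = 17000 Pa, q̄ = 0.00509 kg/kg → 0.00509 × 17000 / 9.8 = 8.83 mm
Layer 500–450 hPa: Δp = 50 hPa = 5000 Pa, q̄ = 0.00278 kg/kg → 0.00278 × 5000 / 9.8 = 1.42 mm
Layer 450–300 hPa: Δp = 150 hPa = 15000 Pa, q̄ = 0.00303 kg/kg → 0.00303 × 15000 / 9.8 = 4.64 mm
PW = 36.70 + 8.83 + 1.42 + 4.64 = 51.59 ≈ 51.6 mm.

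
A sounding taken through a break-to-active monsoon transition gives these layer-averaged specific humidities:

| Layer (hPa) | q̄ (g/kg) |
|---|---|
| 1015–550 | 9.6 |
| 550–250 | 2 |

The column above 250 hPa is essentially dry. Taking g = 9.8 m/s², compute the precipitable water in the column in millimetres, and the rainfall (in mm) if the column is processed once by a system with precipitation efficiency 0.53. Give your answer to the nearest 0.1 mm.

PW ≈ 51.7 mm; rainfall ≈ 27.4 mm

Precipitable water is the column-integrated vapour mass per unit area: PW = (1/g) Σ q̄ Δp, with q in kg/kg and Δp in Pa (1 kg/m² of water = 1 mm).
Layer 1015–550 hPa: Δp = 465 hPa = 46500 Pa, q̄ = 0.0096 kg/kg → 0.0096 × 46500 / 9.8 = 45.55 mm
Layer 550–250 hPa: Δp = 300 hPa = 30000 Pa, q̄ = 0.002 kg/kg → 0.002 × 30000 / 9.8 = 6.12 mm
PW = 45.55 + 6.12 = 51.67 ≈ 51.7 mm.
Rainfall = ε × PW = 0.53 × 51.7 = 27.4 mm.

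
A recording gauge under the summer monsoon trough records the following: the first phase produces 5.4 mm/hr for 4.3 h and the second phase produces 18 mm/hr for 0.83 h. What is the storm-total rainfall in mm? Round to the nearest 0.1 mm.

Total = Σ Rᵢ Δtᵢ = 5.4 × 4.3 + 18 × 0.83
      = 23.22 + 14.94 = 38.2 mm.

total ≈ 38.2 mm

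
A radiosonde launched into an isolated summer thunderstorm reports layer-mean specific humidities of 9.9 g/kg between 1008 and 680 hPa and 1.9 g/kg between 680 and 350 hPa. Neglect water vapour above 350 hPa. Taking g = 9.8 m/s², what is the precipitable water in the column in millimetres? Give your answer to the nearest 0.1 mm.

PW ≈ 39.5 mm

Precipitable water is the column-integrated vapour mass per unit area: PW = (1/g) Σ q̄ Δp, with q in kg/kg and Δp in Pa (1 kg/m² of water = 1 mm).
Layer 1008–680 hPa: Δp = 328 hPa = 32800 Pa, q̄ = 0.0099 kg/kg → 0.0099 × 32800 / 9.8 = 33.13 mm
Layer 680–350 hPa: Δp = 330 hPa = 33000 Pa, q̄ = 0.0019 kg/kg → 0.0019 × 33000 / 9.8 = 6.40 mm
PW = 33.13 + 6.40 = 39.53 ≈ 39.5 mm.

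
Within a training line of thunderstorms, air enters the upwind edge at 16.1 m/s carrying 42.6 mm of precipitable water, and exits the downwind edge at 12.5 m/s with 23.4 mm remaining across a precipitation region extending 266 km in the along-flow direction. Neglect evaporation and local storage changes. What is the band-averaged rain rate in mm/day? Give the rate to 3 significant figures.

Column moisture flux per unit crosswind length is F = V × PW.
Inflow: F_in = 16.1 × 42.6 = 685.86 mm·m/s
Outflow: F_out = 12.5 × 23.4 = 292.5 mm·m/s
Steady-state rate R = (F_in − F_out)/L = (685.86 − 292.5) / 266000 m = 1.479e-03 mm/s.
R = 1.479e-03 × 3600 × 24 = 128 mm/day.

R ≈ 128 mm/day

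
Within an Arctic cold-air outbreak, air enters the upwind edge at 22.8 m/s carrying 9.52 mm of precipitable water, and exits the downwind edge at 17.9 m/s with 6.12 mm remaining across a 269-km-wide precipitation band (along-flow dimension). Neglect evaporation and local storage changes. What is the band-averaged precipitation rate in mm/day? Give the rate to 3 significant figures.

R ≈ 34.5 mm/day

Column moisture flux per unit crosswind length is F = V × PW.
Inflow: F_in = 22.8 × 9.52 = 217.056 mm·m/s
Outflow: F_out = 17.9 × 6.12 = 109.548 mm·m/s
Steady-state rate R = (F_in − F_out)/L = (217.056 − 109.548) / 269000 m = 3.997e-04 mm/s.
R = 3.997e-04 × 3600 × 24 = 34.5 mm/day.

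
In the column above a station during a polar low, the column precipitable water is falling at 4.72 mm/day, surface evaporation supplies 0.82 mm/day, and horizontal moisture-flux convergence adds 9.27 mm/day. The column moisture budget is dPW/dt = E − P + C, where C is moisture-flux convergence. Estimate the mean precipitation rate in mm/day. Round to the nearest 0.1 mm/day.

dPW/dt = -4.72 mm/day.
P = E + C − dPW/dt = 0.82 + (9.27) − (-4.72) = 14.8 mm/day.

P ≈ 14.8 mm/day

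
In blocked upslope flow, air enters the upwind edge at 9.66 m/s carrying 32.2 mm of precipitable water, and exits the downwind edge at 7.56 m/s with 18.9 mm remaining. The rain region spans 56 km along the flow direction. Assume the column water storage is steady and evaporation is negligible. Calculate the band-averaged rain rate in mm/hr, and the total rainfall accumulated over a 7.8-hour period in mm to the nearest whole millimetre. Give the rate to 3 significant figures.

Column moisture flux per unit crosswind length is F = V × PW.
Inflow: F_in = 9.66 × 32.2 = 311.052 mm·m/s
Outflow: F_out = 7.56 × 18.9 = 142.884 mm·m/s
Steady-state rate R = (F_in − F_out)/L = (311.052 − 142.884) / 56000 m = 3.003e-03 mm/s.
R = 3.003e-03 × 3600 = 10.8 mm/hr.
Over 7.8 h: total = 10.8 × 7.8 = 84.24 ≈ 84 mm.

R ≈ 10.8 mm/hr; total ≈ 84 mm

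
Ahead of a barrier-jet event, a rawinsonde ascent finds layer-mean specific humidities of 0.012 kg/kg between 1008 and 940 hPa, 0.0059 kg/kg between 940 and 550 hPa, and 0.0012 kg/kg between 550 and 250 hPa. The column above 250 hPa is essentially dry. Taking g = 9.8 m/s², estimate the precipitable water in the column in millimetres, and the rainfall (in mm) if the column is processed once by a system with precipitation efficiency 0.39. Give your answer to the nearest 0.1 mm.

Precipitable water is the column-integrated vapour mass per unit area: PW = (1/g) Σ q̄ Δp, with q in kg/kg and Δp in Pa (1 kg/m² of water = 1 mm).
Layer 1008–940 hPa: Δp = 68 hPa = 6800 Pa, q̄ = 0.012 kg/kg → 0.012 × 6800 / 9.8 = 8.33 mm
Layer 940–550 hPa: Δp = 390 hPa = 39000 Pa, q̄ = 0.0059 kg/kg → 0.0059 × 39000 / 9.8 = 23.48 mm
Layer 550–250 hPa: Δp = 300 hPa = 30000 Pa, q̄ = 0.0012 kg/kg → 0.0012 × 30000 / 9.8 = 3.67 mm
PW = 8.33 + 23.48 + 3.67 = 35.48 ≈ 35.5 mm.
Rainfall = ε × PW = 0.39 × 35.5 = 13.8 mm.

PW ≈ 35.5 mm; rainfall ≈ 13.8 mm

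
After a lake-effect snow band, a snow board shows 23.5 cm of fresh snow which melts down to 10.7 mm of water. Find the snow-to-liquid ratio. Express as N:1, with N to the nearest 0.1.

Ratio = snow depth / SWE = 235 mm / 10.7 mm = 22.0, i.e. 22.0:1.

ratio ≈ 22.0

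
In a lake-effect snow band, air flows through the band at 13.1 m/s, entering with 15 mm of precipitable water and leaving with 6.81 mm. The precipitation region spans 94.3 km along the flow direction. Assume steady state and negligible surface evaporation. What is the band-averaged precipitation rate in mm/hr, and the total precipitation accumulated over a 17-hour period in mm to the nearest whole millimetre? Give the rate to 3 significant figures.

Column moisture flux per unit crosswind length is F = V × PW.
Inflow: F_in = 13.1 × 15 = 196.5 mm·m/s
Outflow: F_out = 13.1 × 6.81 = 89.211 mm·m/s
Steady-state rate R = (F_in − F_out)/L = (196.5 − 89.211) / 94300 m = 1.138e-03 mm/s.
R = 1.138e-03 × 3600 = 4.10 mm/hr.
Over 17 h: total = 4.10 × 17 = 69.7 ≈ 70 mm.

R ≈ 4.10 mm/hr; total ≈ 70 mm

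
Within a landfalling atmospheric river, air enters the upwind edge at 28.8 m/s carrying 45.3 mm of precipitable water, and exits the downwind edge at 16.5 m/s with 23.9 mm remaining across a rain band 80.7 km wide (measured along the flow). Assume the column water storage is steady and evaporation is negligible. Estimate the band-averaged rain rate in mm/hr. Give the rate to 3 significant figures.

Column moisture flux per unit crosswind length is F = V × PW.
Inflow: F_in = 28.8 × 45.3 = 1304.64 mm·m/s
Outflow: F_out = 16.5 × 23.9 = 394.35 mm·m/s
Steady-state rate R = (F_in − F_out)/L = (1304.64 − 394.35) / 80700 m = 1.128e-02 mm/s.
R = 1.128e-02 × 3600 = 40.6 mm/hr.

R ≈ 40.6 mm/hr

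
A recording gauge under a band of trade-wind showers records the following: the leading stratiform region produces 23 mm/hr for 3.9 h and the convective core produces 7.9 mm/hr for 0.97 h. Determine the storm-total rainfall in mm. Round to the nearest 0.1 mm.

total ≈ 97.4 mm

Total = Σ Rᵢ Δtᵢ = 23 × 3.9 + 7.9 × 0.97
      = 89.7 + 7.663 = 97.4 mm.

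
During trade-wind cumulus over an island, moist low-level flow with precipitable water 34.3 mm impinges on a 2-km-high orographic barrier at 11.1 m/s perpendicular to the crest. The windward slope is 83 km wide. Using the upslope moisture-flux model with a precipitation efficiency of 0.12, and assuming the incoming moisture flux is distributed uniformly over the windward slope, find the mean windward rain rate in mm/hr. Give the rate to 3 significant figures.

Incoming column moisture flux per unit ridge length: F = V × PW = 11.1 × 34.3 = 380.73 mm·m/s.
Spread over the 83 km slope with efficiency ε = 0.12: R = ε·F/W = 0.12 × 380.73 / 83000 m = 5.505e-04 mm/s.
R = 5.505e-04 × 3600 = 1.98 mm/hr.

R ≈ 1.98 mm/hr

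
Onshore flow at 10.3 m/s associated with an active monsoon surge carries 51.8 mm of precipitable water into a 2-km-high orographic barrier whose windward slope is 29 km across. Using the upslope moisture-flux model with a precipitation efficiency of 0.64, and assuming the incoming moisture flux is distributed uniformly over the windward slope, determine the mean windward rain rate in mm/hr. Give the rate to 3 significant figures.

Incoming column moisture flux per unit ridge length: F = V × PW = 10.3 × 51.8 = 533.54 mm·m/s.
Spread over the 29 km slope with efficiency ε = 0.64: R = ε·F/W = 0.64 × 533.54 / 29000 m = 1.177e-02 mm/s.
R = 1.177e-02 × 3600 = 42.4 mm/hr.

R ≈ 42.4 mm/hr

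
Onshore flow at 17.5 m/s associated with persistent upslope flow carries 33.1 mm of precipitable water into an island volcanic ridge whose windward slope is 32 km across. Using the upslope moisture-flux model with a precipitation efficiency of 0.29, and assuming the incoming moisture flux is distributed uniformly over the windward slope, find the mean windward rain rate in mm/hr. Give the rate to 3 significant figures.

Incoming column moisture flux per unit ridge length: F = V × PW = 17.5 × 33.1 = 579.25 mm·m/s.
Spread over the 32 km slope with efficiency ε = 0.29: R = ε·F/W = 0.29 × 579.25 / 32000 m = 5.249e-03 mm/s.
R = 5.249e-03 × 3600 = 18.9 mm/hr.

R ≈ 18.9 mm/hr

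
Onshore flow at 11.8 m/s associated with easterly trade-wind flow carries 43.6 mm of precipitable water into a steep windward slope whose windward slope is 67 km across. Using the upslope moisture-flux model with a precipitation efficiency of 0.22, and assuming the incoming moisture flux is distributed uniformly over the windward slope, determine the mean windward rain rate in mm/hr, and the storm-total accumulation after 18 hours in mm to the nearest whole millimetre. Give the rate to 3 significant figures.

R ≈ 6.08 mm/hr; total ≈ 109 mm

Incoming column moisture flux per unit ridge length: F = V × PW = 11.8 × 43.6 = 514.48 mm·m/s.
Spread over the 67 km slope with efficiency ε = 0.22: R = ε·F/W = 0.22 × 514.48 / 67000 m = 1.689e-03 mm/s.
R = 1.689e-03 × 3600 = 6.08 mm/hr.
Over 18 h: total = 6.08 × 18 = 109.44 ≈ 109 mm.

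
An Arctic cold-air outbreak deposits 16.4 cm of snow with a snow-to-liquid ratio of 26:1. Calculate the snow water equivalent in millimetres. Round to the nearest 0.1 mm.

SWE ≈ 6.3 mm

SWE = snow depth / ratio = 16.4 cm / 26 = 0.631 cm = 6.3 mm.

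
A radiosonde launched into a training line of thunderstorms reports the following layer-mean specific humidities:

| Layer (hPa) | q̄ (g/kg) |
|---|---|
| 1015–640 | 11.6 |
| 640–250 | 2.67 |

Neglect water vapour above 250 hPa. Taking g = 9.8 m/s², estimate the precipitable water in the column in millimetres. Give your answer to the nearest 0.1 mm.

Precipitable water is the column-integrated vapour mass per unit area: PW = (1/g) Σ q̄ Δp, with q in kg/kg and Δp in Pa (1 kg/m² of water = 1 mm).
Layer 1015–640 hPa: Δp = 375 hPa = 37500 Pa, q̄ = 0.0116 kg/kg → 0.0116 × 37500 / 9.8 = 44.39 mm
Layer 640–250 hPa: Δp = 390 hPa = 39000 Pa, q̄ = 0.00267 kg/kg → 0.00267 × 39000 / 9.8 = 10.63 mm
PW = 44.39 + 10.63 = 55.02 ≈ 55.0 mm.

PW ≈ 55.0 mm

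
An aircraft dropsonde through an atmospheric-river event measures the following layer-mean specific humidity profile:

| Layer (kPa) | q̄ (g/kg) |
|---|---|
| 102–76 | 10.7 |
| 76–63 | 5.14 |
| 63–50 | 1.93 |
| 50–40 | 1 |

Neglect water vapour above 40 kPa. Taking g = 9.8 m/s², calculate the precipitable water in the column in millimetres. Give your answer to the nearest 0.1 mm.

PW ≈ 38.8 mm

Precipitable water is the column-integrated vapour mass per unit area: PW = (1/g) Σ q̄ Δp, with q in kg/kg and Δp in Pa (1 kg/m² of water = 1 mm).
Layer 102–76 kPa: Δp = 260 hPa = 26000 Pa, q̄ = 0.0107 kg/kg → 0.0107 × 26000 / 9.8 = 28.39 mm
Layer 76–63 kPa: Δp = 130 hPa = 13000 Pa, q̄ = 0.00514 kg/kg → 0.00514 × 13000 / 9.8 = 6.82 mm
Layer 63–50 kPa: Δp = 130 hPa = 13000 Pa, q̄ = 0.00193 kg/kg → 0.00193 × 13000 / 9.8 = 2.56 mm
Layer 50–40 kPa: Δp = 100 hPa = 10000 Pa, q̄ = 0.001 kg/kg → 0.001 × 10000 / 9.8 = 1.02 mm
PW = 28.39 + 6.82 + 2.56 + 1.02 = 38.79 ≈ 38.8 mm.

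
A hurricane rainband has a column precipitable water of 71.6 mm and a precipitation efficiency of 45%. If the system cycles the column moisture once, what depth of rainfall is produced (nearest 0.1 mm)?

Rainfall = ε × PW = 0.45 × 71.6 = 32.2 mm.

rainfall ≈ 32.2 mm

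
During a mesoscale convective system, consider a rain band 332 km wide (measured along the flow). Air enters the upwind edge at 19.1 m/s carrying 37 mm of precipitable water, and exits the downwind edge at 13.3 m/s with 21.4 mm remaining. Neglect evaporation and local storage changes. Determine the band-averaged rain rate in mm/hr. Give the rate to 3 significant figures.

Column moisture flux per unit crosswind length is F = V × PW.
Inflow: F_in = 19.1 × 37 = 706.7 mm·m/s
Outflow: F_out = 13.3 × 21.4 = 284.62 mm·m/s
Steady-state rate R = (F_in − F_out)/L = (706.7 − 284.62) / 332000 m = 1.271e-03 mm/s.
R = 1.271e-03 × 3600 = 4.58 mm/hr.

R ≈ 4.58 mm/hr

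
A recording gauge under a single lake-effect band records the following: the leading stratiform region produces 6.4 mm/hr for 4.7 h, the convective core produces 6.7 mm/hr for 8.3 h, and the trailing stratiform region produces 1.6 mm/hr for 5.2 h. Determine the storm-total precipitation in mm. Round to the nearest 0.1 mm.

Total = Σ Rᵢ Δtᵢ = 6.4 × 4.7 + 6.7 × 8.3 + 1.6 × 5.2
      = 30.08 + 55.61 + 8.32 = 94.0 mm.

total ≈ 94.0 mm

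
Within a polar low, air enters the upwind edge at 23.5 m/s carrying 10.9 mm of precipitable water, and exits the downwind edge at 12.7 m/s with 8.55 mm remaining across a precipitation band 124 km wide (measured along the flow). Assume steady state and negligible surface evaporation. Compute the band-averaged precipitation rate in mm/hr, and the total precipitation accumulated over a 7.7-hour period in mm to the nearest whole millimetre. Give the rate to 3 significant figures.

Column moisture flux per unit crosswind length is F = V × PW.
Inflow: F_in = 23.5 × 10.9 = 256.15 mm·m/s
Outflow: F_out = 12.7 × 8.55 = 108.585 mm·m/s
Steady-state rate R = (F_in − F_out)/L = (256.15 − 108.585) / 124000 m = 1.190e-03 mm/s.
R = 1.190e-03 × 3600 = 4.28 mm/hr.
Over 7.7 h: total = 4.28 × 7.7 = 32.956 ≈ 33 mm.

R ≈ 4.28 mm/hr; total ≈ 33 mm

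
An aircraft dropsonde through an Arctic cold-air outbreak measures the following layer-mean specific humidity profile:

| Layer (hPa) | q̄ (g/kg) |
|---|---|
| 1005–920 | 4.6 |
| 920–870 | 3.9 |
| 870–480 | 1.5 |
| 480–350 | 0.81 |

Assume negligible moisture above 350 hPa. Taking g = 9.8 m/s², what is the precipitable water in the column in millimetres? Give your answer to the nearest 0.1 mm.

PW ≈ 13.0 mm

Precipitable water is the column-integrated vapour mass per unit area: PW = (1/g) Σ q̄ Δp, with q in kg/kg and Δp in Pa (1 kg/m² of water = 1 mm).
Layer 1005–920 hPa: Δp = 85 hPa = 8500 Pa, q̄ = 0.0046 kg/kg → 0.0046 × 8500 / 9.8 = 3.99 mm
Layer 920–870 hPa: Δp = 50 hPa = 5000 Pa, q̄ = 0.0039 kg/kg → 0.0039 × 5000 / 9.8 = 1.99 mm
Layer 870–480 hPa: Δp = 390 hPa = 39000 Pa, q̄ = 0.0015 kg/kg → 0.0015 × 39000 / 9.8 = 5.97 mm
Layer 480–350 hPa: Δp = 130 hPa = 13000 Pa, q̄ = 0.00081 kg/kg → 0.00081 × 13000 / 9.8 = 1.07 mm
PW = 3.99 + 1.99 + 5.97 + 1.07 = 13.02 ≈ 13.0 mm.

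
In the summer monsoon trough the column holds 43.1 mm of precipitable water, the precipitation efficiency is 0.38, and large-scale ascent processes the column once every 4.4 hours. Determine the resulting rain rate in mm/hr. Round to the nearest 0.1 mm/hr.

Each overturning extracts ε × PW = 0.38 × 43.1 = 16.378 mm.
Rate = ε·PW / τ = 16.378 / 4.4 h = 3.7 mm/hr.

R ≈ 3.7 mm/hr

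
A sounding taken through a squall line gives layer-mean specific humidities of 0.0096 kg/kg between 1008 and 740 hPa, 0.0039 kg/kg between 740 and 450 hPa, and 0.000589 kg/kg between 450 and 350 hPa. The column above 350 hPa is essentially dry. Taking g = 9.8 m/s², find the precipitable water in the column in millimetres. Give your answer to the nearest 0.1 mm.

Precipitable water is the column-integrated vapour mass per unit area: PW = (1/g) Σ q̄ Δp, with q in kg/kg and Δp in Pa (1 kg/m² of water = 1 mm).
Layer 1008–740 hPa: Δp = 268 hPa = 26800 Pa, q̄ = 0.0096 kg/kg → 0.0096 × 26800 / 9.8 = 26.25 mm
Layer 740–450 hPa: Δp = 290 hPa = 29000 Pa, q̄ = 0.0039 kg/kg → 0.0039 × 29000 / 9.8 = 11.54 mm
Layer 450–350 hPa: Δp = 100 hPa = 10000 Pa, q̄ = 0.000589 kg/kg → 0.000589 × 10000 / 9.8 = 0.60 mm
PW = 26.25 + 11.54 + 0.60 = 38.39 ≈ 38.4 mm.

PW ≈ 38.4 mm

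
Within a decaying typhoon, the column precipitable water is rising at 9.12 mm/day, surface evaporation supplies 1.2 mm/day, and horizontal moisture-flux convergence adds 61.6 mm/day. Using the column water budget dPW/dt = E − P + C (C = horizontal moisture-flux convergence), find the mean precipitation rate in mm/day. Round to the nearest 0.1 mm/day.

dPW/dt = +9.12 mm/day.
P = E + C − dPW/dt = 1.2 + (61.6) − (+9.12) = 53.7 mm/day.

P ≈ 53.7 mm/day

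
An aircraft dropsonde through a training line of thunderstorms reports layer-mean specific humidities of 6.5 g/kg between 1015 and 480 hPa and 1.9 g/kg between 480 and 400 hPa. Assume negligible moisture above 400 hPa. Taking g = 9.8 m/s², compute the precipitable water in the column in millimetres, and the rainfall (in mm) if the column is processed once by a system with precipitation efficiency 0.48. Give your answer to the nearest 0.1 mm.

Precipitable water is the column-integrated vapour mass per unit area: PW = (1/g) Σ q̄ Δp, with q in kg/kg and Δp in Pa (1 kg/m² of water = 1 mm).
Layer 1015–480 hPa: Δp = 535 hPa = 53500 Pa, q̄ = 0.0065 kg/kg → 0.0065 × 53500 / 9.8 = 35.48 mm
Layer 480–400 hPa: Δp = 80 hPa = 8000 Pa, q̄ = 0.0019 kg/kg → 0.0019 × 8000 / 9.8 = 1.55 mm
PW = 35.48 + 1.55 = 37.03 ≈ 37.0 mm.
Rainfall = ε × PW = 0.48 × 37.0 = 17.8 mm.

PW ≈ 37.0 mm; rainfall ≈ 17.8 mm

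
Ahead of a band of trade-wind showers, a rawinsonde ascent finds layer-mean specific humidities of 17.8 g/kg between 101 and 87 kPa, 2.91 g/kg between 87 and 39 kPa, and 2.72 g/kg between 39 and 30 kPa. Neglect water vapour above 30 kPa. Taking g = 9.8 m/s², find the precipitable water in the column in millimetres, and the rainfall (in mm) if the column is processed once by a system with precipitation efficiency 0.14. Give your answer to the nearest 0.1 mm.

Precipitable water is the column-integrated vapour mass per unit area: PW = (1/g) Σ q̄ Δp, with q in kg/kg and Δp in Pa (1 kg/m² of water = 1 mm).
Layer 101–87 kPa: Δp = 140 hPa = 14000 Pa, q̄ = 0.0178 kg/kg → 0.0178 × 14000 / 9.8 = 25.43 mm
Layer 87–39 kPa: Δp = 480 hPa = 48000 Pa, q̄ = 0.00291 kg/kg → 0.00291 × 48000 / 9.8 = 14.25 mm
Layer 39–30 kPa: Δp = 90 hPa = 9000 Pa, q̄ = 0.00272 kg/kg → 0.00272 × 9000 / 9.8 = 2.50 mm
PW = 25.43 + 14.25 + 2.50 = 42.18 ≈ 42.2 mm.
Rainfall = ε × PW = 0.14 × 42.2 = 5.9 mm.

PW ≈ 42.2 mm; rainfall ≈ 5.9 mm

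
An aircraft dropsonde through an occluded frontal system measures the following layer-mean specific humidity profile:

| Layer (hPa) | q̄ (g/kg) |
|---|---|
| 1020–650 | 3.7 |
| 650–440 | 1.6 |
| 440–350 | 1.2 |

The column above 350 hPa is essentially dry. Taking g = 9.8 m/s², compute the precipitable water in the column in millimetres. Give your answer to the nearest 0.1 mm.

Precipitable water is the column-integrated vapour mass per unit area: PW = (1/g) Σ q̄ Δp, with q in kg/kg and Δp in Pa (1 kg/m² of water = 1 mm).
Layer 1020–650 hPa: Δp = 370 hPa = 37000 Pa, q̄ = 0.0037 kg/kg → 0.0037 × 37000 / 9.8 = 13.97 mm
Layer 650–440 hPa: Δp = 210 hPa = 21000 Pa, q̄ = 0.0016 kg/kg → 0.0016 × 21000 / 9.8 = 3.43 mm
Layer 440–350 hPa: Δp = 90 hPa = 9000 Pa, q̄ = 0.0012 kg/kg → 0.0012 × 9000 / 9.8 = 1.10 mm
PW = 13.97 + 3.43 + 1.10 = 18.50 ≈ 18.5 mm.

PW ≈ 18.5 mm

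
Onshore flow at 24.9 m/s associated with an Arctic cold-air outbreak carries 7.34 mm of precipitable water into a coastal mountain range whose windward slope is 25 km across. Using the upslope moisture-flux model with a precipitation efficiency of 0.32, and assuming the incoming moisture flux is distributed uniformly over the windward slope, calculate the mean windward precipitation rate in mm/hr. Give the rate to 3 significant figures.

R ≈ 8.42 mm/hr

Incoming column moisture flux per unit ridge length: F = V × PW = 24.9 × 7.34 = 182.766 mm·m/s.
Spread over the 25 km slope with efficiency ε = 0.32: R = ε·F/W = 0.32 × 182.766 / 25000 m = 2.339e-03 mm/s.
R = 2.339e-03 × 3600 = 8.42 mm/hr.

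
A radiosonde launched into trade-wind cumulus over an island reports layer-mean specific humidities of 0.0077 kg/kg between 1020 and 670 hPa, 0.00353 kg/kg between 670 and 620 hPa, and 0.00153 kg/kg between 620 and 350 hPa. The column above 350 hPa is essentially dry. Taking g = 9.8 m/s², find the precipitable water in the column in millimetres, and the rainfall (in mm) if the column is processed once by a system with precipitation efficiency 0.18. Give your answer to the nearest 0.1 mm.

Precipitable water is the column-integrated vapour mass per unit area: PW = (1/g) Σ q̄ Δp, with q in kg/kg and Δp in Pa (1 kg/m² of water = 1 mm).
Layer 1020–670 hPa: Δp = 350 hPa = 35000 Pa, q̄ = 0.0077 kg/kg → 0.0077 × 35000 / 9.8 = 27.50 mm
Layer 670–620 hPa: Δp = 50 hPa = 5000 Pa, q̄ = 0.00353 kg/kg → 0.00353 × 5000 / 9.8 = 1.80 mm
Layer 620–350 hPa: Δp = 270 hPa = 27000 Pa, q̄ = 0.00153 kg/kg → 0.00153 × 27000 / 9.8 = 4.22 mm
PW = 27.50 + 1.80 + 4.22 = 33.52 ≈ 33.5 mm.
Rainfall = ε × PW = 0.18 × 33.5 = 6.0 mm.

PW ≈ 33.5 mm; rainfall ≈ 6.0 mm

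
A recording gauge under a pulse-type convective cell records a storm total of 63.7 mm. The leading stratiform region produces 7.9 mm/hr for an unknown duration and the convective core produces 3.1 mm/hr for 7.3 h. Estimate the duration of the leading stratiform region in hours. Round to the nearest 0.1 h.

duration ≈ 5.2 h

Known phases: 3.1 × 7.3 = 22.63 mm.
Remaining depth = 63.7 − 22.63 = 41.07 mm.
Duration = 41.07 / 7.9 = 5.2 h.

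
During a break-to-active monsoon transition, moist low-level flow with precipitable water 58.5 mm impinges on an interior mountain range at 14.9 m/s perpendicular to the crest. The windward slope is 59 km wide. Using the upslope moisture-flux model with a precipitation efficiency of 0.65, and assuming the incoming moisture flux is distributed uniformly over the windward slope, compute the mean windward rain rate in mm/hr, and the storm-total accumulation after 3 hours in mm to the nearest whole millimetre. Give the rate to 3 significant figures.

Incoming column moisture flux per unit ridge length: F = V × PW = 14.9 × 58.5 = 871.65 mm·m/s.
Spread over the 59 km slope with efficiency ε = 0.65: R = ε·F/W = 0.65 × 871.65 / 59000 m = 9.603e-03 mm/s.
R = 9.603e-03 × 3600 = 34.6 mm/hr.
Over 3 h: total = 34.6 × 3 = 103.8 ≈ 104 mm.

R ≈ 34.6 mm/hr; total ≈ 104 mm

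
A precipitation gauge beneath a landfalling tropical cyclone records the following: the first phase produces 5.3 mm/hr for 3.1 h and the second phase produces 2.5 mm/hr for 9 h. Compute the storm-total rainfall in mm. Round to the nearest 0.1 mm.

Total = Σ Rᵢ Δtᵢ = 5.3 × 3.1 + 2.5 × 9
      = 16.43 + 22.5 = 38.9 mm.

total ≈ 38.9 mm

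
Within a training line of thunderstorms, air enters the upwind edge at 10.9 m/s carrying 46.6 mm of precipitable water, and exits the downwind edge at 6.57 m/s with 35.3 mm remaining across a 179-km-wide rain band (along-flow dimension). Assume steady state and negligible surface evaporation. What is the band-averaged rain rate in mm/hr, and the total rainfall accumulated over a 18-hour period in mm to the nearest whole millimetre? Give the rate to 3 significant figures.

Column moisture flux per unit crosswind length is F = V × PW.
Inflow: F_in = 10.9 × 46.6 = 507.94 mm·m/s
Outflow: F_out = 6.57 × 35.3 = 231.921 mm·m/s
Steady-state rate R = (F_in − F_out)/L = (507.94 − 231.921) / 179000 m = 1.542e-03 mm/s.
R = 1.542e-03 × 3600 = 5.55 mm/hr.
Over 18 h: total = 5.55 × 18 = 99.9 ≈ 100 mm.

R ≈ 5.55 mm/hr; total ≈ 100 mm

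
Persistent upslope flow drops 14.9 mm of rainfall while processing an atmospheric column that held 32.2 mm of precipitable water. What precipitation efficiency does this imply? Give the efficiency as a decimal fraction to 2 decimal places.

ε = rainfall / PW = 14.9 / 32.2 = 0.46.

ε ≈ 0.46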